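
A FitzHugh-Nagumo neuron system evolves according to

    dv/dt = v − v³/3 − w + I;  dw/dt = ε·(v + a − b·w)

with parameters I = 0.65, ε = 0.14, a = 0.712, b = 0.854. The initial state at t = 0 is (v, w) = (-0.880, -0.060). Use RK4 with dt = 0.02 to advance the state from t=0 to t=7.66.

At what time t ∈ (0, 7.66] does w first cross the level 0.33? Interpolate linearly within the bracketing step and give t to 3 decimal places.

t=0.000: state=(-0.880, -0.060)
step 1 (dt=0.02): k1=(0.057, -0.016), k2=(0.057, -0.016), k3=(0.057, -0.016), k4=(0.058, -0.016); state += dt/6·(k1+2k2+2k3+k4)
t=0.020: state=(-0.879, -0.060)
t=0.040: state=(-0.878, -0.061)
t=0.060: state=(-0.877, -0.061)
continuing one RK4 step at a time; state shown every 25 steps (Δt=0.5):
t=0.500: state=(-0.848, -0.067)
t=1.000: state=(-0.808, -0.071)
t=1.500: state=(-0.758, -0.072)
t=2.000: state=(-0.698, -0.069)
t=2.500: state=(-0.623, -0.061)
t=3.000: state=(-0.526, -0.048)
t=3.500: state=(-0.397, -0.029)
t=4.000: state=(-0.215, 0.000)
t=4.500: state=(0.057, 0.043)
t=5.000: state=(0.465, 0.105)
t=5.500: state=(1.007, 0.198)
t=6.000: state=(1.486, 0.320)
t=6.020: state=(1.501, 0.326)
next step: t=6.040: state=(1.514, 0.331) — w has crossed 0.33
linear interpolation between t=6.020 (0.32585) and t=6.040 (0.33128) → t≈6.035

t = 6.035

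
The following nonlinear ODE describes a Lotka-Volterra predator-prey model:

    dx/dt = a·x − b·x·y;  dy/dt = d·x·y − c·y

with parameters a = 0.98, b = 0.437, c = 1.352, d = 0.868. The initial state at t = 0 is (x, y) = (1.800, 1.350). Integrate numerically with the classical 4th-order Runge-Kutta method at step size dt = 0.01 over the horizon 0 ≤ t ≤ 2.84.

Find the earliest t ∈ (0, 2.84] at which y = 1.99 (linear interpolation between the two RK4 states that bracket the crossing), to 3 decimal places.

t=0.000: state=(1.800, 1.350)
step 1 (dt=0.01): k1=(0.702, 0.284), k2=(0.702, 0.288), k3=(0.702, 0.288), k4=(0.703, 0.293); state += dt/6·(k1+2k2+2k3+k4)
t=0.010: state=(1.807, 1.353)
t=0.020: state=(1.814, 1.356)
t=0.030: state=(1.821, 1.359)
continuing one RK4 step at a time; state shown every 10 steps (Δt=0.1):
t=0.100: state=(1.870, 1.383)
t=0.200: state=(1.940, 1.425)
t=0.300: state=(2.008, 1.478)
t=0.400: state=(2.074, 1.541)
t=0.500: state=(2.135, 1.616)
t=0.600: state=(2.190, 1.703)
t=0.700: state=(2.238, 1.803)
t=0.800: state=(2.276, 1.916)
t=0.850: state=(2.290, 1.978)
next step: t=0.860: state=(2.293, 1.990) — y has crossed 1.99
linear interpolation between t=0.850 (1.97769) and t=0.860 (1.99033) → t≈0.860

t = 0.860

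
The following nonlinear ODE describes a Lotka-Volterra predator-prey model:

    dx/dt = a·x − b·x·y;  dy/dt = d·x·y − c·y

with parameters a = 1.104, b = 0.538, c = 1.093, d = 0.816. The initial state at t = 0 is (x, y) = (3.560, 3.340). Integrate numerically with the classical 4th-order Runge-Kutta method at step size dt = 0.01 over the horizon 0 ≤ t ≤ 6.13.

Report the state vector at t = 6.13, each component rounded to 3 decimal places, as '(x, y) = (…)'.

t=0.000: state=(3.560, 3.340)
step 1 (dt=0.01): k1=(-2.467, 6.052), k2=(-2.516, 6.073), k3=(-2.516, 6.072), k4=(-2.565, 6.092); state += dt/6·(k1+2k2+2k3+k4)
t=0.010: state=(3.535, 3.401)
t=0.020: state=(3.509, 3.462)
t=0.030: state=(3.482, 3.523)
continuing one RK4 step at a time; state shown every 20 steps (Δt=0.2):
t=0.200: state=(2.900, 4.566)
t=0.400: state=(2.094, 5.514)
t=0.600: state=(1.407, 5.880)
t=0.800: state=(0.937, 5.705)
t=1.000: state=(0.648, 5.207)
t=1.200: state=(0.477, 4.582)
t=1.400: state=(0.376, 3.945)
t=1.600: state=(0.317, 3.353)
t=1.800: state=(0.284, 2.829)
t=2.000: state=(0.267, 2.378)
t=2.200: state=(0.264, 1.995)
t=2.400: state=(0.270, 1.675)
t=2.600: state=(0.286, 1.408)
t=2.800: state=(0.310, 1.188)
t=3.000: state=(0.343, 1.007)
t=3.200: state=(0.387, 0.859)
t=3.400: state=(0.444, 0.738)
t=3.600: state=(0.514, 0.641)
t=3.800: state=(0.600, 0.564)
t=4.000: state=(0.707, 0.504)
t=4.200: state=(0.837, 0.460)
t=4.400: state=(0.995, 0.429)
t=4.600: state=(1.187, 0.412)
t=4.800: state=(1.416, 0.409)
t=5.000: state=(1.689, 0.423)
t=5.200: state=(2.009, 0.459)
t=5.400: state=(2.377, 0.528)
t=5.600: state=(2.784, 0.646)
t=5.800: state=(3.207, 0.847)
t=6.000: state=(3.591, 1.186)
t=6.130: state=(3.773, 1.522)

(x, y) = (3.773, 1.522)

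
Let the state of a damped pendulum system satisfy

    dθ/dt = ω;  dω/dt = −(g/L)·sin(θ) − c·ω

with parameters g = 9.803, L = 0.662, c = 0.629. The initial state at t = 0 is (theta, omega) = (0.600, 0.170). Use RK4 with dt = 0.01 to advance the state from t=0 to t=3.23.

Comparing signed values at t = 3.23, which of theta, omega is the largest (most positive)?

largest component: omega

t=0.000: state=(0.600, 0.170)
step 1 (dt=0.01): k1=(0.170, -8.468), k2=(0.128, -8.452), k3=(0.128, -8.449), k4=(0.086, -8.431); state += dt/6·(k1+2k2+2k3+k4)
t=0.010: state=(0.601, 0.085)
t=0.020: state=(0.602, 0.001)
t=0.030: state=(0.601, -0.082)
continuing one RK4 step at a time; state shown every 20 steps (Δt=0.2):
t=0.200: state=(0.475, -1.331)
t=0.400: state=(0.123, -2.010)
t=0.600: state=(-0.252, -1.563)
t=0.800: state=(-0.451, -0.364)
t=1.000: state=(-0.395, 0.873)
t=1.200: state=(-0.142, 1.527)
t=1.400: state=(0.156, 1.307)
t=1.600: state=(0.337, 0.430)
t=1.800: state=(0.321, -0.563)
t=2.000: state=(0.139, -1.151)
t=2.200: state=(-0.094, -1.067)
t=2.400: state=(-0.250, -0.431)
t=2.600: state=(-0.257, 0.353)
t=2.800: state=(-0.128, 0.862)
t=3.000: state=(0.053, 0.858)
t=3.200: state=(0.185, 0.401)
t=3.230: state=(0.195, 0.310)
compare at T: theta=0.195, omega=0.310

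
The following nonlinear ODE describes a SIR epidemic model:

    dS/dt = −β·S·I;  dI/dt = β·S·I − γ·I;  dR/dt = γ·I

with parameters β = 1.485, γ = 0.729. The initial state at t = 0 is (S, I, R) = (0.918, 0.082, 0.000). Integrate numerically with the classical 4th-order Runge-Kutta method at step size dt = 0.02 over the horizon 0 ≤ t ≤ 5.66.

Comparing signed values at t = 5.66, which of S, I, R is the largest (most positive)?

t=0.000: state=(0.918, 0.082, 0.000)
step 1 (dt=0.02): k1=(-0.112, 0.052, 0.060), k2=(-0.112, 0.052, 0.060), k3=(-0.112, 0.052, 0.060), k4=(-0.113, 0.052, 0.061); state += dt/6·(k1+2k2+2k3+k4)
t=0.020: state=(0.916, 0.083, 0.001)
t=0.040: state=(0.913, 0.084, 0.002)
t=0.060: state=(0.911, 0.085, 0.004)
continuing one RK4 step at a time; state shown every 10 steps (Δt=0.2):
t=0.200: state=(0.894, 0.093, 0.013)
t=0.400: state=(0.869, 0.104, 0.027)
t=0.600: state=(0.841, 0.116, 0.043)
t=0.800: state=(0.811, 0.128, 0.061)
t=1.000: state=(0.779, 0.140, 0.081)
t=1.200: state=(0.746, 0.152, 0.102)
t=1.400: state=(0.712, 0.163, 0.125)
t=1.600: state=(0.677, 0.173, 0.149)
t=1.800: state=(0.642, 0.182, 0.175)
t=2.000: state=(0.608, 0.190, 0.203)
t=2.200: state=(0.574, 0.196, 0.231)
t=2.400: state=(0.541, 0.199, 0.259)
t=2.600: state=(0.510, 0.201, 0.289)
t=2.800: state=(0.480, 0.202, 0.318)
t=3.000: state=(0.452, 0.200, 0.347)
t=3.200: state=(0.426, 0.197, 0.376)
t=3.400: state=(0.402, 0.193, 0.405)
t=3.600: state=(0.380, 0.187, 0.433)
t=3.800: state=(0.360, 0.181, 0.459)
t=4.000: state=(0.342, 0.173, 0.485)
t=4.200: state=(0.325, 0.165, 0.510)
t=4.400: state=(0.310, 0.157, 0.533)
t=4.600: state=(0.296, 0.148, 0.556)
t=4.800: state=(0.284, 0.140, 0.577)
t=5.000: state=(0.272, 0.131, 0.596)
t=5.200: state=(0.262, 0.123, 0.615)
t=5.400: state=(0.253, 0.115, 0.632)
t=5.600: state=(0.245, 0.107, 0.648)
t=5.660: state=(0.243, 0.104, 0.653)
compare at T: S=0.243, I=0.104, R=0.653

largest component: R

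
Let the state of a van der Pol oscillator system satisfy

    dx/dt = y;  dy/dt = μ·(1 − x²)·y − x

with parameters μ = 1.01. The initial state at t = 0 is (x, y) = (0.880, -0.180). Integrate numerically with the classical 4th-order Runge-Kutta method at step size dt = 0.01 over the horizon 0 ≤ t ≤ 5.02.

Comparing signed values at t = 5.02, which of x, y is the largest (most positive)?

t=0.000: state=(0.880, -0.180)
step 1 (dt=0.01): k1=(-0.180, -0.921), k2=(-0.185, -0.921), k3=(-0.185, -0.921), k4=(-0.189, -0.922); state += dt/6·(k1+2k2+2k3+k4)
t=0.010: state=(0.878, -0.189)
t=0.020: state=(0.876, -0.198)
t=0.030: state=(0.874, -0.208)
continuing one RK4 step at a time; state shown every 20 steps (Δt=0.2):
t=0.200: state=(0.825, -0.366)
t=0.400: state=(0.733, -0.559)
t=0.600: state=(0.601, -0.767)
t=0.800: state=(0.424, -1.001)
t=1.000: state=(0.198, -1.270)
t=1.200: state=(-0.086, -1.566)
t=1.400: state=(-0.427, -1.834)
t=1.600: state=(-0.809, -1.945)
t=1.800: state=(-1.184, -1.743)
t=2.000: state=(-1.485, -1.235)
t=2.200: state=(-1.672, -0.636)
t=2.400: state=(-1.747, -0.145)
t=2.600: state=(-1.740, 0.190)
t=2.800: state=(-1.679, 0.413)
t=3.000: state=(-1.579, 0.573)
t=3.200: state=(-1.451, 0.709)
t=3.400: state=(-1.296, 0.845)
t=3.600: state=(-1.112, 1.002)
t=3.800: state=(-0.892, 1.201)
t=4.000: state=(-0.627, 1.466)
t=4.200: state=(-0.300, 1.816)
t=4.400: state=(0.105, 2.236)
t=4.600: state=(0.591, 2.590)
t=4.800: state=(1.114, 2.552)
t=5.000: state=(1.569, 1.906)
t=5.020: state=(1.606, 1.817)
compare at T: x=1.606, y=1.817

largest component: y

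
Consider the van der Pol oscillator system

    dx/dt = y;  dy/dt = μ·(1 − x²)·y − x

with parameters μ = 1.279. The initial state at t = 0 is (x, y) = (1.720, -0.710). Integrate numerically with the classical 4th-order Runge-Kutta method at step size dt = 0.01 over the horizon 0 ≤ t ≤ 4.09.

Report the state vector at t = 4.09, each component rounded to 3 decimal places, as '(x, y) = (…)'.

(x, y) = (-1.210, 0.881)

t=0.000: state=(1.720, -0.710)
step 1 (dt=0.01): k1=(-0.710, 0.058), k2=(-0.710, 0.050), k3=(-0.710, 0.050), k4=(-0.709, 0.042); state += dt/6·(k1+2k2+2k3+k4)
t=0.010: state=(1.713, -0.709)
t=0.020: state=(1.706, -0.709)
t=0.030: state=(1.699, -0.709)
continuing one RK4 step at a time; state shown every 20 steps (Δt=0.2):
t=0.200: state=(1.577, -0.726)
t=0.400: state=(1.427, -0.784)
t=0.600: state=(1.261, -0.882)
t=0.800: state=(1.071, -1.028)
t=1.000: state=(0.845, -1.242)
t=1.200: state=(0.567, -1.561)
t=1.400: state=(0.211, -2.021)
t=1.600: state=(-0.250, -2.599)
t=1.800: state=(-0.817, -2.993)
t=2.000: state=(-1.392, -2.589)
t=2.200: state=(-1.801, -1.449)
t=2.400: state=(-1.984, -0.461)
t=2.600: state=(-2.017, 0.067)
t=2.800: state=(-1.976, 0.311)
t=3.000: state=(-1.901, 0.433)
t=3.200: state=(-1.806, 0.509)
t=3.400: state=(-1.698, 0.573)
t=3.600: state=(-1.577, 0.640)
t=3.800: state=(-1.441, 0.720)
t=4.000: state=(-1.287, 0.824)
t=4.090: state=(-1.210, 0.881)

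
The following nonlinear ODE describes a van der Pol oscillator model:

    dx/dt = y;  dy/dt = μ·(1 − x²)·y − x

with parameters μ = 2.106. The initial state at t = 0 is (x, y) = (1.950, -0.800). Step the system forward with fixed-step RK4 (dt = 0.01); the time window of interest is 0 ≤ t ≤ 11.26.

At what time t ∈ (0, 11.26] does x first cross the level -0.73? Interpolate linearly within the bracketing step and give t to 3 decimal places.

t = 2.588

t=0.000: state=(1.950, -0.800)
step 1 (dt=0.01): k1=(-0.800, 2.772), k2=(-0.786, 2.668), k3=(-0.787, 2.671), k4=(-0.773, 2.572); state += dt/6·(k1+2k2+2k3+k4)
t=0.010: state=(1.942, -0.773)
t=0.020: state=(1.935, -0.749)
t=0.030: state=(1.927, -0.725)
continuing one RK4 step at a time; state shown every 50 steps (Δt=0.5):
t=0.500: state=(1.690, -0.433)
t=1.000: state=(1.460, -0.505)
t=1.500: state=(1.164, -0.710)
t=2.000: state=(0.690, -1.308)
t=2.500: state=(-0.407, -3.456)
t=2.580: state=(-0.700, -3.835)
next step: t=2.590: state=(-0.739, -3.867) — x has crossed -0.73
linear interpolation between t=2.580 (-0.70027) and t=2.590 (-0.73878) → t≈2.588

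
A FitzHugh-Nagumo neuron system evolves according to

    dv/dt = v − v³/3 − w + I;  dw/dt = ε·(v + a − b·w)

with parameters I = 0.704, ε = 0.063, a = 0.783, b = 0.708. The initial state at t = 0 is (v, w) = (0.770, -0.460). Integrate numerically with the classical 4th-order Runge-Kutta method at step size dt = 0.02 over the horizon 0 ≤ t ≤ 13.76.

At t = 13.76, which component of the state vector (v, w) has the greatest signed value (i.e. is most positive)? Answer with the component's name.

largest component: w

t=0.000: state=(0.770, -0.460)
step 1 (dt=0.02): k1=(1.782, 0.118), k2=(1.788, 0.119), k3=(1.788, 0.119), k4=(1.793, 0.121); state += dt/6·(k1+2k2+2k3+k4)
t=0.020: state=(0.806, -0.458)
t=0.040: state=(0.842, -0.455)
t=0.060: state=(0.878, -0.453)
continuing one RK4 step at a time; state shown every 25 steps (Δt=0.5):
t=0.500: state=(1.609, -0.388)
t=1.000: state=(1.997, -0.297)
t=1.500: state=(2.069, -0.203)
t=2.000: state=(2.060, -0.109)
t=2.500: state=(2.036, -0.019)
t=3.000: state=(2.008, 0.069)
t=3.500: state=(1.980, 0.154)
t=4.000: state=(1.951, 0.236)
t=4.500: state=(1.922, 0.316)
t=5.000: state=(1.894, 0.393)
t=5.500: state=(1.864, 0.467)
t=6.000: state=(1.835, 0.539)
t=6.500: state=(1.805, 0.608)
t=7.000: state=(1.775, 0.675)
t=7.500: state=(1.745, 0.739)
t=8.000: state=(1.714, 0.801)
t=8.500: state=(1.683, 0.861)
t=9.000: state=(1.651, 0.918)
t=9.500: state=(1.619, 0.973)
t=10.000: state=(1.586, 1.026)
t=10.500: state=(1.553, 1.076)
t=11.000: state=(1.519, 1.125)
t=11.500: state=(1.483, 1.171)
t=12.000: state=(1.447, 1.216)
t=12.500: state=(1.409, 1.258)
t=13.000: state=(1.370, 1.298)
t=13.500: state=(1.329, 1.335)
t=13.760: state=(1.306, 1.354)
compare at T: v=1.306, w=1.354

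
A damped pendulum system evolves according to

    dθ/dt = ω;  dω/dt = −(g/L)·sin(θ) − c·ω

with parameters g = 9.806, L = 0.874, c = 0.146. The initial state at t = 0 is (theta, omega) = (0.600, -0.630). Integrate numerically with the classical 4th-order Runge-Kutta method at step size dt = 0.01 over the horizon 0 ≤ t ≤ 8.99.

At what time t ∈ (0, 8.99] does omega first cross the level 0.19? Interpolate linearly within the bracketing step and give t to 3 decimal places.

t = 0.894

t=0.000: state=(0.600, -0.630)
step 1 (dt=0.01): k1=(-0.630, -6.243), k2=(-0.661, -6.209), k3=(-0.661, -6.208), k4=(-0.692, -6.173); state += dt/6·(k1+2k2+2k3+k4)
t=0.010: state=(0.593, -0.692)
t=0.020: state=(0.586, -0.753)
t=0.030: state=(0.578, -0.814)
continuing one RK4 step at a time; state shown every 50 steps (Δt=0.5):
t=0.500: state=(-0.213, -1.843)
t=0.890: state=(-0.585, 0.166)
next step: t=0.900: state=(-0.583, 0.228) — omega has crossed 0.19
linear interpolation between t=0.890 (0.16629) and t=0.900 (0.22789) → t≈0.894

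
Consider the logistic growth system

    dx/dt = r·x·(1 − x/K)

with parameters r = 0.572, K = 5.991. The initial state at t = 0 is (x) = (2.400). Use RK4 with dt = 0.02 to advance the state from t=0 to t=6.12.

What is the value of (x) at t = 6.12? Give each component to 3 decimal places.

t=0.000: state=(2.400)
step 1 (dt=0.02): k1=(0.823), k2=(0.824), k3=(0.824), k4=(0.825); state += dt/6·(k1+2k2+2k3+k4)
t=0.020: state=(2.416)
t=0.040: state=(2.433)
t=0.060: state=(2.450)
continuing one RK4 step at a time; state shown every 10 steps (Δt=0.2):
t=0.200: state=(2.566)
t=0.400: state=(2.735)
t=0.600: state=(2.906)
t=0.800: state=(3.077)
t=1.000: state=(3.248)
t=1.200: state=(3.417)
t=1.400: state=(3.584)
t=1.600: state=(3.746)
t=1.800: state=(3.904)
t=2.000: state=(4.057)
t=2.200: state=(4.204)
t=2.400: state=(4.344)
t=2.600: state=(4.477)
t=2.800: state=(4.603)
t=3.000: state=(4.721)
t=3.200: state=(4.832)
t=3.400: state=(4.935)
t=3.600: state=(5.031)
t=3.800: state=(5.120)
t=4.000: state=(5.201)
t=4.200: state=(5.277)
t=4.400: state=(5.345)
t=4.600: state=(5.408)
t=4.800: state=(5.466)
t=5.000: state=(5.518)
t=5.200: state=(5.566)
t=5.400: state=(5.609)
t=5.600: state=(5.648)
t=5.800: state=(5.683)
t=6.000: state=(5.715)
t=6.120: state=(5.732)

(x) = (5.732)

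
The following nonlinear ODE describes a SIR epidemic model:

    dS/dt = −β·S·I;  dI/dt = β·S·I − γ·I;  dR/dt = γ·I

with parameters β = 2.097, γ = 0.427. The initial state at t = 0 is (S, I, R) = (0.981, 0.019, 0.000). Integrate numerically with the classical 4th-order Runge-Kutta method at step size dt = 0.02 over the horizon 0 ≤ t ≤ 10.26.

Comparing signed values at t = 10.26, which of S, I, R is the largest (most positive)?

largest component: R

t=0.000: state=(0.981, 0.019, 0.000)
step 1 (dt=0.02): k1=(-0.039, 0.031, 0.008), k2=(-0.040, 0.031, 0.008), k3=(-0.040, 0.031, 0.008), k4=(-0.040, 0.032, 0.008); state += dt/6·(k1+2k2+2k3+k4)
t=0.020: state=(0.980, 0.020, 0.000)
t=0.040: state=(0.979, 0.020, 0.000)
t=0.060: state=(0.979, 0.021, 0.001)
continuing one RK4 step at a time; state shown every 25 steps (Δt=0.5):
t=0.500: state=(0.951, 0.042, 0.006)
t=1.000: state=(0.890, 0.090, 0.020)
t=1.500: state=(0.777, 0.175, 0.047)
t=2.000: state=(0.609, 0.294, 0.097)
t=2.500: state=(0.420, 0.407, 0.173)
t=3.000: state=(0.264, 0.469, 0.267)
t=3.500: state=(0.161, 0.471, 0.369)
t=4.000: state=(0.100, 0.435, 0.466)
t=4.500: state=(0.065, 0.382, 0.553)
t=5.000: state=(0.045, 0.327, 0.629)
t=5.500: state=(0.033, 0.275, 0.693)
t=6.000: state=(0.025, 0.229, 0.746)
t=6.500: state=(0.020, 0.189, 0.791)
t=7.000: state=(0.017, 0.156, 0.827)
t=7.500: state=(0.015, 0.128, 0.858)
t=8.000: state=(0.013, 0.105, 0.882)
t=8.500: state=(0.012, 0.086, 0.903)
t=9.000: state=(0.011, 0.070, 0.919)
t=9.500: state=(0.010, 0.057, 0.933)
t=10.000: state=(0.010, 0.047, 0.944)
t=10.260: state=(0.009, 0.042, 0.949)
compare at T: S=0.009, I=0.042, R=0.949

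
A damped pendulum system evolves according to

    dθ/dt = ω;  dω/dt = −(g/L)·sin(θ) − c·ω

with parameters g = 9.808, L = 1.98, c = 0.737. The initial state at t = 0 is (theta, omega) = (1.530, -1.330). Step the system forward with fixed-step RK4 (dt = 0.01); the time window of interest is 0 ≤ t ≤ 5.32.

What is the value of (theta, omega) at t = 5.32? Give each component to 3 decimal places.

t=0.000: state=(1.530, -1.330)
step 1 (dt=0.01): k1=(-1.330, -3.969), k2=(-1.350, -3.953), k3=(-1.350, -3.953), k4=(-1.370, -3.937); state += dt/6·(k1+2k2+2k3+k4)
t=0.010: state=(1.517, -1.370)
t=0.020: state=(1.503, -1.409)
t=0.030: state=(1.488, -1.448)
continuing one RK4 step at a time; state shown every 20 steps (Δt=0.2):
t=0.200: state=(1.190, -2.046)
t=0.400: state=(0.728, -2.514)
t=0.600: state=(0.211, -2.577)
t=0.800: state=(-0.272, -2.185)
t=1.000: state=(-0.641, -1.468)
t=1.200: state=(-0.851, -0.632)
t=1.400: state=(-0.896, 0.169)
t=1.600: state=(-0.792, 0.840)
t=1.800: state=(-0.574, 1.309)
t=2.000: state=(-0.287, 1.512)
t=2.200: state=(0.012, 1.426)
t=2.400: state=(0.267, 1.095)
t=2.600: state=(0.440, 0.617)
t=2.800: state=(0.512, 0.103)
t=3.000: state=(0.485, -0.357)
t=3.200: state=(0.377, -0.696)
t=3.400: state=(0.217, -0.871)
t=3.600: state=(0.040, -0.868)
t=3.800: state=(-0.119, -0.709)
t=4.000: state=(-0.236, -0.443)
t=4.200: state=(-0.294, -0.136)
t=4.400: state=(-0.292, 0.153)
t=4.600: state=(-0.237, 0.375)
t=4.800: state=(-0.148, 0.501)
t=5.000: state=(-0.044, 0.520)
t=5.200: state=(0.053, 0.442)
t=5.320: state=(0.102, 0.360)

(theta, omega) = (0.102, 0.360)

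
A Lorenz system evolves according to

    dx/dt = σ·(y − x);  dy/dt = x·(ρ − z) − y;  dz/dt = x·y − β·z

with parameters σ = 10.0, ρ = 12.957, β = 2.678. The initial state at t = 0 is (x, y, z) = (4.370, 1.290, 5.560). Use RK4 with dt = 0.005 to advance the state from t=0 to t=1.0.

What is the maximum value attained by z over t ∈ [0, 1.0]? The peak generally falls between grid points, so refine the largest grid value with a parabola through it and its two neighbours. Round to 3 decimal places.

t=0.000: state=(4.370, 1.290, 5.560)
step 1 (dt=0.005): k1=(-30.800, 31.035, -9.252), k2=(-29.254, 30.487, -8.957), k3=(-29.306, 30.514, -8.959), k4=(-27.809, 29.988, -8.677); state += dt/6·(k1+2k2+2k3+k4)
t=0.005: state=(4.224, 1.443, 5.515)
t=0.010: state=(4.092, 1.590, 5.473)
t=0.015: state=(3.973, 1.733, 5.434)
continuing one RK4 step at a time; state shown every 10 steps (Δt=0.05):
t=0.050: state=(3.456, 2.638, 5.216)
t=0.100: state=(3.383, 3.796, 5.072)
t=0.150: state=(3.794, 4.974, 5.170)
t=0.200: state=(4.529, 6.265, 5.617)
t=0.250: state=(5.505, 7.643, 6.552)
t=0.300: state=(6.630, 8.943, 8.103)
t=0.350: state=(7.750, 9.833, 10.280)
t=0.400: state=(8.618, 9.907, 12.824)
t=0.450: state=(8.954, 8.952, 15.148)
t=0.500: state=(8.600, 7.218, 16.603)
t=0.550: state=(7.646, 5.318, 16.907)
t=0.600: state=(6.387, 3.791, 16.271)
t=0.650: state=(5.143, 2.828, 15.110)
t=0.700: state=(4.117, 2.352, 13.767)
t=0.750: state=(3.384, 2.209, 12.435)
t=0.800: state=(2.930, 2.276, 11.203)
t=0.850: state=(2.713, 2.481, 10.109)
t=0.900: state=(2.685, 2.796, 9.173)
t=0.950: state=(2.815, 3.219, 8.409)
t=1.000: state=(3.085, 3.759, 7.835)
largest grid value and its neighbours: z(0.535)=16.93171, z(0.540)=16.93382, z(0.545)=16.92558
parabola through these three points peaks at t≈0.539 with z≈16.93427

max z = 16.934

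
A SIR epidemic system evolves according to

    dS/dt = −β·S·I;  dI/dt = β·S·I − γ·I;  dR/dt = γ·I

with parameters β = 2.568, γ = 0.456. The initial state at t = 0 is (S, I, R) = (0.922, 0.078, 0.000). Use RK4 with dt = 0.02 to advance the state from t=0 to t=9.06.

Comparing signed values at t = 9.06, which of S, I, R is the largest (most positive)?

largest component: R

t=0.000: state=(0.922, 0.078, 0.000)
step 1 (dt=0.02): k1=(-0.185, 0.149, 0.036), k2=(-0.188, 0.152, 0.036), k3=(-0.188, 0.152, 0.036), k4=(-0.191, 0.154, 0.037); state += dt/6·(k1+2k2+2k3+k4)
t=0.020: state=(0.918, 0.081, 0.001)
t=0.040: state=(0.914, 0.084, 0.001)
t=0.060: state=(0.910, 0.087, 0.002)
continuing one RK4 step at a time; state shown every 25 steps (Δt=0.5):
t=0.500: state=(0.784, 0.188, 0.029)
t=1.000: state=(0.555, 0.355, 0.090)
t=1.500: state=(0.319, 0.493, 0.188)
t=2.000: state=(0.164, 0.529, 0.307)
t=2.500: state=(0.085, 0.491, 0.424)
t=3.000: state=(0.047, 0.424, 0.529)
t=3.500: state=(0.028, 0.354, 0.617)
t=4.000: state=(0.019, 0.290, 0.691)
t=4.500: state=(0.013, 0.236, 0.751)
t=5.000: state=(0.010, 0.191, 0.799)
t=5.500: state=(0.008, 0.154, 0.838)
t=6.000: state=(0.007, 0.123, 0.870)
t=6.500: state=(0.006, 0.099, 0.895)
t=7.000: state=(0.005, 0.079, 0.915)
t=7.500: state=(0.005, 0.064, 0.931)
t=8.000: state=(0.005, 0.051, 0.944)
t=8.500: state=(0.004, 0.041, 0.955)
t=9.000: state=(0.004, 0.033, 0.963)
t=9.060: state=(0.004, 0.032, 0.964)
compare at T: S=0.004, I=0.032, R=0.964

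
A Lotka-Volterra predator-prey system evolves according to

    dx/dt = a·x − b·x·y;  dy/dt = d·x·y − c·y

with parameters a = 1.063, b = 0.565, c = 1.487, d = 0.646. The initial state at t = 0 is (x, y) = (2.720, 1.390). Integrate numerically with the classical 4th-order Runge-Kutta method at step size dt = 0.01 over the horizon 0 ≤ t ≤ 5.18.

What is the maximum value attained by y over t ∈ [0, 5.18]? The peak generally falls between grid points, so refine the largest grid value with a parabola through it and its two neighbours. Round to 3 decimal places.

t=0.000: state=(2.720, 1.390)
step 1 (dt=0.01): k1=(0.755, 0.375), k2=(0.753, 0.379), k3=(0.753, 0.379), k4=(0.751, 0.383); state += dt/6·(k1+2k2+2k3+k4)
t=0.010: state=(2.728, 1.394)
t=0.020: state=(2.735, 1.398)
t=0.030: state=(2.742, 1.402)
continuing one RK4 step at a time; state shown every 20 steps (Δt=0.2):
t=0.200: state=(2.861, 1.481)
t=0.400: state=(2.974, 1.604)
t=0.600: state=(3.043, 1.759)
t=0.800: state=(3.055, 1.938)
t=1.000: state=(3.003, 2.130)
t=1.200: state=(2.888, 2.317)
t=1.400: state=(2.724, 2.474)
t=1.600: state=(2.531, 2.581)
t=1.800: state=(2.332, 2.624)
t=2.000: state=(2.146, 2.602)
t=2.200: state=(1.986, 2.523)
t=2.400: state=(1.859, 2.401)
t=2.600: state=(1.767, 2.254)
t=2.800: state=(1.710, 2.095)
t=3.000: state=(1.684, 1.936)
t=3.200: state=(1.688, 1.788)
t=3.400: state=(1.719, 1.654)
t=3.600: state=(1.776, 1.540)
t=3.800: state=(1.856, 1.445)
t=4.000: state=(1.958, 1.373)
t=4.200: state=(2.080, 1.324)
t=4.400: state=(2.219, 1.298)
t=4.600: state=(2.371, 1.296)
t=4.800: state=(2.530, 1.321)
t=5.000: state=(2.688, 1.375)
t=5.180: state=(2.820, 1.449)
largest grid value and its neighbours: y(1.820)=2.62473, y(1.830)=2.62483, y(1.840)=2.62476
parabola through these three points peaks at t≈1.831 with y≈2.62483

max y = 2.625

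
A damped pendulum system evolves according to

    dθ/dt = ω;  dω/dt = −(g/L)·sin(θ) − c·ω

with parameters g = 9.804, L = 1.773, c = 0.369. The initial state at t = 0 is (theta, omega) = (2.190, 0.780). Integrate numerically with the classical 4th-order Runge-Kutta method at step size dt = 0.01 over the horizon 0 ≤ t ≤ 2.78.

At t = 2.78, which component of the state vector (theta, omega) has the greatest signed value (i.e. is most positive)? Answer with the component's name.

t=0.000: state=(2.190, 0.780)
step 1 (dt=0.01): k1=(0.780, -4.791), k2=(0.756, -4.769), k3=(0.756, -4.770), k4=(0.732, -4.749); state += dt/6·(k1+2k2+2k3+k4)
t=0.010: state=(2.198, 0.732)
t=0.020: state=(2.205, 0.685)
t=0.030: state=(2.211, 0.638)
continuing one RK4 step at a time; state shown every 10 steps (Δt=0.1):
t=0.100: state=(2.245, 0.320)
t=0.200: state=(2.255, -0.113)
t=0.300: state=(2.222, -0.534)
t=0.400: state=(2.148, -0.957)
t=0.500: state=(2.031, -1.393)
t=0.600: state=(1.869, -1.845)
t=0.700: state=(1.661, -2.310)
t=0.800: state=(1.407, -2.767)
t=0.900: state=(1.109, -3.182)
t=1.000: state=(0.774, -3.504)
t=1.100: state=(0.413, -3.679)
t=1.200: state=(0.044, -3.668)
t=1.300: state=(-0.314, -3.461)
t=1.400: state=(-0.642, -3.085)
t=1.500: state=(-0.927, -2.589)
t=1.600: state=(-1.158, -2.026)
t=1.700: state=(-1.331, -1.438)
t=1.800: state=(-1.446, -0.852)
t=1.900: state=(-1.502, -0.280)
t=2.000: state=(-1.502, 0.272)
t=2.100: state=(-1.448, 0.802)
t=2.200: state=(-1.343, 1.308)
t=2.300: state=(-1.188, 1.778)
t=2.400: state=(-0.989, 2.195)
t=2.500: state=(-0.752, 2.530)
t=2.600: state=(-0.486, 2.753)
t=2.700: state=(-0.206, 2.837)
t=2.780: state=(0.020, 2.794)
compare at T: theta=0.020, omega=2.794

largest component: omega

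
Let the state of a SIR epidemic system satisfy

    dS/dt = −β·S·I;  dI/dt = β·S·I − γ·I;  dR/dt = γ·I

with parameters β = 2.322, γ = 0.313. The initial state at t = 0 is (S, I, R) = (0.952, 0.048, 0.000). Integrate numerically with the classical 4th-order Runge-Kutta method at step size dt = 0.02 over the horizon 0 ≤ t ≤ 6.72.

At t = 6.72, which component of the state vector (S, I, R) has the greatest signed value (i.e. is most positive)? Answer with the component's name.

largest component: R

t=0.000: state=(0.952, 0.048, 0.000)
step 1 (dt=0.02): k1=(-0.106, 0.091, 0.015), k2=(-0.108, 0.093, 0.015), k3=(-0.108, 0.093, 0.015), k4=(-0.110, 0.094, 0.016); state += dt/6·(k1+2k2+2k3+k4)
t=0.020: state=(0.950, 0.050, 0.000)
t=0.040: state=(0.948, 0.052, 0.001)
t=0.060: state=(0.945, 0.054, 0.001)
continuing one RK4 step at a time; state shown every 25 steps (Δt=0.5):
t=0.500: state=(0.869, 0.119, 0.012)
t=1.000: state=(0.704, 0.256, 0.041)
t=1.500: state=(0.472, 0.434, 0.095)
t=2.000: state=(0.262, 0.564, 0.174)
t=2.500: state=(0.132, 0.602, 0.266)
t=3.000: state=(0.066, 0.575, 0.359)
t=3.500: state=(0.035, 0.520, 0.445)
t=4.000: state=(0.020, 0.459, 0.521)
t=4.500: state=(0.012, 0.400, 0.588)
t=5.000: state=(0.008, 0.346, 0.647)
t=5.500: state=(0.005, 0.298, 0.697)
t=6.000: state=(0.004, 0.256, 0.740)
t=6.500: state=(0.003, 0.220, 0.777)
t=6.720: state=(0.003, 0.205, 0.792)
compare at T: S=0.003, I=0.205, R=0.792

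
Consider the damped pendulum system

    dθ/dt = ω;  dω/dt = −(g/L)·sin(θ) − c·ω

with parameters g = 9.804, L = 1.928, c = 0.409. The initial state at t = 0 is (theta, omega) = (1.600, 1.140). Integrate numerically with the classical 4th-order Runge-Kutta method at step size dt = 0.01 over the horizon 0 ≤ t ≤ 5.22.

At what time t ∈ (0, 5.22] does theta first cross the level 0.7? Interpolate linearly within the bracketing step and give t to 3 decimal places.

t=0.000: state=(1.600, 1.140)
step 1 (dt=0.01): k1=(1.140, -5.549), k2=(1.112, -5.537), k3=(1.112, -5.537), k4=(1.085, -5.525); state += dt/6·(k1+2k2+2k3+k4)
t=0.010: state=(1.611, 1.085)
t=0.020: state=(1.622, 1.030)
t=0.030: state=(1.632, 0.975)
continuing one RK4 step at a time; state shown every 20 steps (Δt=0.2):
t=0.200: state=(1.720, 0.080)
t=0.400: state=(1.638, -0.895)
t=0.600: state=(1.367, -1.797)
t=0.800: state=(0.929, -2.543)
t=0.880: state=(0.717, -2.754)
next step: t=0.890: state=(0.689, -2.775) — theta has crossed 0.7
linear interpolation between t=0.880 (0.71688) and t=0.890 (0.68923) → t≈0.886

t = 0.886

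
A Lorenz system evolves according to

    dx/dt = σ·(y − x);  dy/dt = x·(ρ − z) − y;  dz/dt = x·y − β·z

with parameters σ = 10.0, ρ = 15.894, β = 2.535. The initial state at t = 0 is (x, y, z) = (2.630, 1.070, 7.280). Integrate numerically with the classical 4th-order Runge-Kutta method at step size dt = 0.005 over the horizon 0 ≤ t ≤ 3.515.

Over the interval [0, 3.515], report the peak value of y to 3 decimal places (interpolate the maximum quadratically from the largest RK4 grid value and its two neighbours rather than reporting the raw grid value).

max y = 12.297

t=0.000: state=(2.630, 1.070, 7.280)
step 1 (dt=0.005): k1=(-15.600, 21.585, -15.641), k2=(-14.670, 21.296, -15.443), k3=(-14.701, 21.316, -15.444), k4=(-13.799, 21.042, -15.251); state += dt/6·(k1+2k2+2k3+k4)
t=0.005: state=(2.557, 1.177, 7.203)
t=0.010: state=(2.492, 1.281, 7.127)
t=0.015: state=(2.435, 1.382, 7.054)
continuing one RK4 step at a time; state shown every 40 steps (Δt=0.2):
t=0.200: state=(3.635, 5.512, 5.829)
t=0.400: state=(9.377, 12.254, 13.748)
t=0.600: state=(7.397, 3.329, 21.186)
t=0.800: state=(2.044, 1.065, 13.746)
t=1.000: state=(1.859, 2.404, 8.726)
t=1.200: state=(4.287, 6.338, 7.312)
t=1.400: state=(9.465, 11.377, 15.513)
t=1.600: state=(6.659, 3.253, 19.930)
t=1.800: state=(2.496, 1.847, 13.262)
t=2.000: state=(2.891, 3.797, 9.052)
t=2.200: state=(6.224, 8.612, 9.970)
t=2.400: state=(9.326, 8.613, 19.085)
t=2.600: state=(4.773, 2.630, 17.125)
t=2.800: state=(2.978, 3.111, 11.709)
t=3.000: state=(4.706, 6.278, 9.783)
t=3.200: state=(8.386, 9.713, 15.099)
t=3.400: state=(6.947, 4.728, 18.758)
t=3.515: state=(4.656, 3.145, 16.138)
largest grid value and its neighbours: y(0.405)=12.28433, y(0.410)=12.29664, y(0.415)=12.29008
parabola through these three points peaks at t≈0.411 with y≈12.29686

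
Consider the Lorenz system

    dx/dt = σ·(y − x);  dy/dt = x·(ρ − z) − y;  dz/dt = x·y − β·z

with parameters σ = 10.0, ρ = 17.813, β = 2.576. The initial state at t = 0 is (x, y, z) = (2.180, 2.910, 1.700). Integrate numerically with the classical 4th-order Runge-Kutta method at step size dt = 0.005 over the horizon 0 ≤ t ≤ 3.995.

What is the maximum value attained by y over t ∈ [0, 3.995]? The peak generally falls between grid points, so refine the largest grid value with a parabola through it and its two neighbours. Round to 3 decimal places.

max y = 16.619

t=0.000: state=(2.180, 2.910, 1.700)
step 1 (dt=0.005): k1=(7.300, 32.216, 1.965), k2=(7.923, 32.419, 2.182), k3=(7.912, 32.442, 2.186), k4=(8.527, 32.667, 2.412); state += dt/6·(k1+2k2+2k3+k4)
t=0.005: state=(2.220, 3.072, 1.711)
t=0.010: state=(2.265, 3.237, 1.724)
t=0.015: state=(2.317, 3.404, 1.740)
continuing one RK4 step at a time; state shown every 40 steps (Δt=0.2):
t=0.200: state=(8.298, 13.702, 7.789)
t=0.400: state=(10.591, 3.903, 27.859)
t=0.600: state=(0.217, -1.844, 16.669)
t=0.800: state=(-1.786, -2.558, 10.305)
t=1.000: state=(-4.629, -7.016, 8.496)
t=1.200: state=(-10.503, -12.223, 18.810)
t=1.400: state=(-6.071, -2.294, 21.369)
t=1.600: state=(-2.199, -1.845, 13.619)
t=1.800: state=(-3.235, -4.582, 9.375)
t=2.000: state=(-7.936, -11.023, 12.770)
t=2.200: state=(-9.262, -6.322, 23.131)
t=2.400: state=(-3.388, -1.867, 16.736)
t=2.600: state=(-2.907, -3.647, 11.123)
t=2.800: state=(-6.206, -8.783, 11.065)
t=3.000: state=(-10.016, -9.446, 21.236)
t=3.200: state=(-4.936, -2.537, 18.965)
t=3.400: state=(-3.095, -3.376, 12.777)
t=3.600: state=(-5.443, -7.500, 11.155)
t=3.800: state=(-9.570, -10.288, 19.042)
t=3.995: state=(-6.268, -3.632, 20.198)
largest grid value and its neighbours: y(0.260)=16.57391, y(0.265)=16.61477, y(0.270)=16.61182
parabola through these three points peaks at t≈0.267 with y≈16.61887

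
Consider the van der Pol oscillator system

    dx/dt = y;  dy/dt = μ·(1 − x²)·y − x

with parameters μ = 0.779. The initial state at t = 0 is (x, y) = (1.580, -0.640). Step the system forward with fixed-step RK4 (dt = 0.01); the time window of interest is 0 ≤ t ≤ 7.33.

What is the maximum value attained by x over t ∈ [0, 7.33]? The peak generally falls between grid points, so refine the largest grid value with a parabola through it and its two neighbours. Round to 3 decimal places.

max x = 2.004

t=0.000: state=(1.580, -0.640)
step 1 (dt=0.01): k1=(-0.640, -0.834), k2=(-0.644, -0.831), k3=(-0.644, -0.831), k4=(-0.648, -0.828); state += dt/6·(k1+2k2+2k3+k4)
t=0.010: state=(1.574, -0.648)
t=0.020: state=(1.567, -0.657)
t=0.030: state=(1.560, -0.665)
continuing one RK4 step at a time; state shown every 25 steps (Δt=0.25):
t=0.250: state=(1.395, -0.838)
t=0.500: state=(1.161, -1.042)
t=0.750: state=(0.871, -1.288)
t=1.000: state=(0.510, -1.606)
t=1.250: state=(0.061, -1.995)
t=1.500: state=(-0.484, -2.340)
t=1.750: state=(-1.078, -2.311)
t=2.000: state=(-1.586, -1.660)
t=2.250: state=(-1.886, -0.749)
t=2.500: state=(-1.980, -0.061)
t=2.750: state=(-1.940, 0.343)
t=3.000: state=(-1.823, 0.581)
t=3.250: state=(-1.655, 0.753)
t=3.500: state=(-1.447, 0.913)
t=3.750: state=(-1.197, 1.097)
t=4.000: state=(-0.894, 1.336)
t=4.250: state=(-0.522, 1.656)
t=4.500: state=(-0.059, 2.055)
t=4.750: state=(0.503, 2.405)
t=5.000: state=(1.110, 2.354)
t=5.250: state=(1.623, 1.654)
t=5.500: state=(1.917, 0.715)
t=5.750: state=(2.004, 0.031)
t=6.000: state=(1.957, -0.362)
t=6.250: state=(1.836, -0.591)
t=6.500: state=(1.667, -0.757)
t=6.750: state=(1.458, -0.914)
t=7.000: state=(1.208, -1.095)
t=7.250: state=(0.906, -1.331)
t=7.330: state=(0.796, -1.423)
largest grid value and its neighbours: x(5.760)=2.00378, x(5.770)=2.00379, x(5.780)=2.00359
parabola through these three points peaks at t≈5.765 with x≈2.00381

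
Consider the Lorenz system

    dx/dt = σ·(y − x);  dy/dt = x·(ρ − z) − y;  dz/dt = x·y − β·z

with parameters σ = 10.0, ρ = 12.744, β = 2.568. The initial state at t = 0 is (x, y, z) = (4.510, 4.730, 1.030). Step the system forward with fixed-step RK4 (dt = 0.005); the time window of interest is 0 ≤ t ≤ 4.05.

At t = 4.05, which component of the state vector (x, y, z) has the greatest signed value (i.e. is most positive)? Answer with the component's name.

largest component: z

t=0.000: state=(4.510, 4.730, 1.030)
step 1 (dt=0.005): k1=(2.200, 48.100, 18.687), k2=(3.348, 47.833, 19.136), k3=(3.312, 47.862, 19.144), k4=(4.428, 47.622, 19.603); state += dt/6·(k1+2k2+2k3+k4)
t=0.005: state=(4.527, 4.969, 1.126)
t=0.010: state=(4.554, 5.206, 1.226)
t=0.015: state=(4.592, 5.442, 1.331)
continuing one RK4 step at a time; state shown every 40 steps (Δt=0.2):
t=0.200: state=(9.593, 12.334, 11.343)
t=0.400: state=(6.671, 2.331, 18.376)
t=0.600: state=(1.233, 0.206, 11.387)
t=0.800: state=(0.578, 0.640, 6.857)
t=1.000: state=(1.098, 1.584, 4.242)
t=1.200: state=(2.914, 4.407, 3.465)
t=1.400: state=(7.455, 10.149, 8.459)
t=1.600: state=(8.335, 5.747, 17.735)
t=1.800: state=(2.978, 1.383, 12.994)
t=2.000: state=(1.830, 1.963, 8.279)
t=2.200: state=(3.004, 4.068, 6.052)
t=2.400: state=(6.210, 8.198, 8.258)
t=2.600: state=(8.191, 7.342, 15.462)
t=2.800: state=(4.528, 2.831, 13.886)
t=3.000: state=(2.939, 2.921, 9.716)
t=3.200: state=(3.966, 4.961, 7.867)
t=3.400: state=(6.537, 7.821, 10.289)
t=3.600: state=(7.142, 6.225, 14.616)
t=3.800: state=(4.603, 3.567, 12.893)
t=4.000: state=(3.787, 3.955, 9.941)
t=4.050: state=(3.931, 4.334, 9.491)
compare at T: x=3.931, y=4.334, z=9.491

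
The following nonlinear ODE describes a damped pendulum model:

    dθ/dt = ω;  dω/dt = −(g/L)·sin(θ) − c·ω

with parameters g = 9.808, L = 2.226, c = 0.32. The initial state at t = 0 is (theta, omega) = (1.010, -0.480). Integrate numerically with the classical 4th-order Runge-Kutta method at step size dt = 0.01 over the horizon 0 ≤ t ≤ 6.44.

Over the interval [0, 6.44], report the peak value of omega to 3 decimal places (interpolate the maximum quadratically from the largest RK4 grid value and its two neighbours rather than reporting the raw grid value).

max omega = 1.452

t=0.000: state=(1.010, -0.480)
step 1 (dt=0.01): k1=(-0.480, -3.578), k2=(-0.498, -3.566), k3=(-0.498, -3.566), k4=(-0.516, -3.555); state += dt/6·(k1+2k2+2k3+k4)
t=0.010: state=(1.005, -0.516)
t=0.020: state=(1.000, -0.551)
t=0.030: state=(0.994, -0.586)
continuing one RK4 step at a time; state shown every 25 steps (Δt=0.25):
t=0.250: state=(0.786, -1.279)
t=0.500: state=(0.396, -1.773)
t=0.750: state=(-0.062, -1.809)
t=1.000: state=(-0.469, -1.382)
t=1.250: state=(-0.729, -0.665)
t=1.500: state=(-0.796, 0.130)
t=1.750: state=(-0.671, 0.839)
t=2.000: state=(-0.395, 1.318)
t=2.250: state=(-0.042, 1.446)
t=2.500: state=(0.295, 1.193)
t=2.750: state=(0.532, 0.665)
t=3.000: state=(0.619, 0.026)
t=3.250: state=(0.548, -0.570)
t=3.500: state=(0.348, -0.991)
t=3.750: state=(0.076, -1.138)
t=4.000: state=(-0.195, -0.983)
t=4.250: state=(-0.396, -0.590)
t=4.500: state=(-0.481, -0.085)
t=4.750: state=(-0.440, 0.401)
t=5.000: state=(-0.291, 0.755)
t=5.250: state=(-0.080, 0.893)
t=5.500: state=(0.135, 0.792)
t=5.750: state=(0.299, 0.496)
t=6.000: state=(0.375, 0.099)
t=6.250: state=(0.349, -0.291)
t=6.440: state=(0.271, -0.524)
largest grid value and its neighbours: omega(2.200)=1.45174, omega(2.210)=1.45180, omega(2.220)=1.45123
parabola through these three points peaks at t≈2.206 with omega≈1.45185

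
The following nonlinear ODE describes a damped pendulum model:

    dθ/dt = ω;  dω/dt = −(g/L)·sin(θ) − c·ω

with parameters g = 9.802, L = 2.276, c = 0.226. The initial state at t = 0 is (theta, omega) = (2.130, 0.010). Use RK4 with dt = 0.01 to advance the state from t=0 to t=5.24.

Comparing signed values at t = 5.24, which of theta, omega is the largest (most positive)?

t=0.000: state=(2.130, 0.010)
step 1 (dt=0.01): k1=(0.010, -3.653), k2=(-0.008, -3.649), k3=(-0.008, -3.649), k4=(-0.026, -3.645); state += dt/6·(k1+2k2+2k3+k4)
t=0.010: state=(2.130, -0.026)
t=0.020: state=(2.129, -0.063)
t=0.030: state=(2.129, -0.099)
continuing one RK4 step at a time; state shown every 20 steps (Δt=0.2):
t=0.200: state=(2.060, -0.714)
t=0.400: state=(1.843, -1.460)
t=0.600: state=(1.474, -2.228)
t=0.800: state=(0.957, -2.913)
t=1.000: state=(0.330, -3.284)
t=1.200: state=(-0.322, -3.138)
t=1.400: state=(-0.893, -2.516)
t=1.600: state=(-1.312, -1.653)
t=1.800: state=(-1.552, -0.746)
t=2.000: state=(-1.613, 0.129)
t=2.200: state=(-1.503, 0.965)
t=2.400: state=(-1.231, 1.746)
t=2.600: state=(-0.814, 2.386)
t=2.800: state=(-0.297, 2.722)
t=3.000: state=(0.245, 2.620)
t=3.200: state=(0.724, 2.108)
t=3.400: state=(1.072, 1.352)
t=3.600: state=(1.260, 0.515)
t=3.800: state=(1.279, -0.315)
t=4.000: state=(1.137, -1.092)
t=4.200: state=(0.850, -1.751)
t=4.400: state=(0.452, -2.185)
t=4.600: state=(-0.001, -2.274)
t=4.800: state=(-0.433, -1.989)
t=5.000: state=(-0.777, -1.417)
t=5.200: state=(-0.990, -0.698)
t=5.240: state=(-1.015, -0.547)
compare at T: theta=-1.015, omega=-0.547

largest component: omega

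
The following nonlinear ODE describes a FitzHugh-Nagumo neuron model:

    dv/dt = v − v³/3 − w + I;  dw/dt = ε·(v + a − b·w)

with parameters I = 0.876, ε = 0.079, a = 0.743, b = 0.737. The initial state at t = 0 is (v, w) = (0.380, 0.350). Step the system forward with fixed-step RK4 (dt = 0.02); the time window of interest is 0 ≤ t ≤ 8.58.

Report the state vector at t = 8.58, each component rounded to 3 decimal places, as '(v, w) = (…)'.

(v, w) = (1.399, 1.445)

t=0.000: state=(0.380, 0.350)
step 1 (dt=0.02): k1=(0.888, 0.068), k2=(0.895, 0.069), k3=(0.895, 0.069), k4=(0.902, 0.070); state += dt/6·(k1+2k2+2k3+k4)
t=0.020: state=(0.398, 0.351)
t=0.040: state=(0.416, 0.353)
t=0.060: state=(0.435, 0.354)
continuing one RK4 step at a time; state shown every 25 steps (Δt=0.5):
t=0.500: state=(0.899, 0.393)
t=1.000: state=(1.428, 0.457)
t=1.500: state=(1.729, 0.535)
t=2.000: state=(1.821, 0.618)
t=2.500: state=(1.826, 0.700)
t=3.000: state=(1.804, 0.780)
t=3.500: state=(1.773, 0.856)
t=4.000: state=(1.740, 0.929)
t=4.500: state=(1.705, 0.998)
t=5.000: state=(1.670, 1.064)
t=5.500: state=(1.634, 1.127)
t=6.000: state=(1.598, 1.186)
t=6.500: state=(1.561, 1.243)
t=7.000: state=(1.524, 1.296)
t=7.500: state=(1.486, 1.346)
t=8.000: state=(1.446, 1.394)
t=8.500: state=(1.406, 1.438)
t=8.580: state=(1.399, 1.445)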